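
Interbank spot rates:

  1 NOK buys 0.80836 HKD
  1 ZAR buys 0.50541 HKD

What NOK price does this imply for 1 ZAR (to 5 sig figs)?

ZAR/NOK = 0.62523

1 ZAR × 0.50541 = 0.50541 HKD
0.50541 HKD ÷ 0.80836 = 0.625229 NOK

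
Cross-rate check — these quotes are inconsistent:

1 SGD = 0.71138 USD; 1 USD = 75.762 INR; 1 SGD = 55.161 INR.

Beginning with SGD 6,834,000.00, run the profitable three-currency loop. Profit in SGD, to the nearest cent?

Profitable loop is SGD → INR → USD → SGD:
SGD 6,834,000.00 × 55.161 = INR 376,970,274.00
INR 376,970,274.00 ÷ 75.762 = USD 4,975,717.03
USD 4,975,717.03 ÷ 0.71138 = SGD 6,994,457.30
Profit = SGD 6,994,457.30 − SGD 6,834,000.00

Profit: SGD 160,457.30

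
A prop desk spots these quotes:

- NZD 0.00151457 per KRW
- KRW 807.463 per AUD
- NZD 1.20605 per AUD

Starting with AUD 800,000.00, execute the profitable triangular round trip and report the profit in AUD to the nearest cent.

Profitable loop is AUD → KRW → NZD → AUD:
AUD 800,000.00 × 807.463 = KRW 645,970,400
KRW 645,970,400 × 0.00151457 = NZD 978,367.39
NZD 978,367.39 ÷ 1.20605 = AUD 811,216.28
Profit = AUD 811,216.28 − AUD 800,000.00

Profit: AUD 11,216.28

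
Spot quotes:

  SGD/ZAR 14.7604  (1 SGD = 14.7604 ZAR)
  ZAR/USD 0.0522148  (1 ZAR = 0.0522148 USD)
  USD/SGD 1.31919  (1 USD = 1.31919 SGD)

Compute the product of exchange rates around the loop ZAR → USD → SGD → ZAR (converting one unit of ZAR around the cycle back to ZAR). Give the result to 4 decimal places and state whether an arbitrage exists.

Around ZAR → USD → SGD → ZAR: 1 × 0.0522148 × 1.31919 × 14.7604 = 1.016715
Product > 1; profitable direction is ZAR → USD → SGD → ZAR.

1.0167 (arbitrage exists)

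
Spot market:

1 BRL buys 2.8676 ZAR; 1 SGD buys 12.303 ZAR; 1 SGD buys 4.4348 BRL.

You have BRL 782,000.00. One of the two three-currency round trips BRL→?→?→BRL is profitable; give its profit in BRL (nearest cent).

Profitable loop is BRL → ZAR → SGD → BRL:
BRL 782,000.00 × 2.8676 = ZAR 2,242,463.20
ZAR 2,242,463.20 ÷ 12.303 = SGD 182,269.63
SGD 182,269.63 × 4.4348 = BRL 808,329.33
Profit = BRL 808,329.33 − BRL 782,000.00

Profit: BRL 26,329.33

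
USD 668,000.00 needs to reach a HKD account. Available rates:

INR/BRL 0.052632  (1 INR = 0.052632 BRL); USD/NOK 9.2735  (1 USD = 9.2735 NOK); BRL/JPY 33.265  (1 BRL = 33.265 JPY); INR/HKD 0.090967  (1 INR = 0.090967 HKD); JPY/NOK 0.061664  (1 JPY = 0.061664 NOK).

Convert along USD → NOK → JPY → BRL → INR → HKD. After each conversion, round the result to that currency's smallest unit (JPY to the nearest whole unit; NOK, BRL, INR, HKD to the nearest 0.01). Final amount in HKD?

HKD 5,219,572.27

USD 668,000.00 × 9.2735 = NOK 6,194,698.00
NOK 6,194,698.00 ÷ 0.061664 = JPY 100,458,906
JPY 100,458,906 ÷ 33.265 = BRL 3,019,958.09
BRL 3,019,958.09 ÷ 0.052632 = INR 57,378,744.68
INR 57,378,744.68 × 0.090967 = HKD 5,219,572.27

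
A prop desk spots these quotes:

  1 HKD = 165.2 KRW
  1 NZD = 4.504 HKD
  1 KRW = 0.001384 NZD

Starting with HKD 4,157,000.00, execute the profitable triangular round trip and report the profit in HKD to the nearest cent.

Profit: HKD 123,796.07

Profitable loop is HKD → KRW → NZD → HKD:
HKD 4,157,000.00 × 165.2 = KRW 686,736,400
KRW 686,736,400 × 0.001384 = NZD 950,443.18
NZD 950,443.18 × 4.504 = HKD 4,280,796.07
Profit = HKD 4,280,796.07 − HKD 4,157,000.00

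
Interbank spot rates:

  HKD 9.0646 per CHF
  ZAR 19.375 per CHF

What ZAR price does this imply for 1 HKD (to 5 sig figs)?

1 HKD ÷ 9.0646 = 0.110319 CHF
0.110319 CHF × 19.375 = 2.13744 ZAR

HKD/ZAR = 2.1374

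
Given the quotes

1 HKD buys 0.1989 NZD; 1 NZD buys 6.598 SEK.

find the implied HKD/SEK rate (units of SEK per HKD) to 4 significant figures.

HKD/SEK = 1.312

1 HKD × 0.1989 = 0.1989 NZD
0.1989 NZD × 6.598 = 1.31234 SEK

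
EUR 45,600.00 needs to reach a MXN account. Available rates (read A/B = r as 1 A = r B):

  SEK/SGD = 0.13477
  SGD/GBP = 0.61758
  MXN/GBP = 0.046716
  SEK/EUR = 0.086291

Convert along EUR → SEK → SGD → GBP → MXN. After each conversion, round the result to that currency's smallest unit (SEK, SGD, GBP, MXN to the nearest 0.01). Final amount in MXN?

EUR 45,600.00 ÷ 0.086291 = SEK 528,444.45
SEK 528,444.45 × 0.13477 = SGD 71,218.46
SGD 71,218.46 × 0.61758 = GBP 43,983.10
GBP 43,983.10 ÷ 0.046716 = MXN 941,499.70

MXN 941,499.70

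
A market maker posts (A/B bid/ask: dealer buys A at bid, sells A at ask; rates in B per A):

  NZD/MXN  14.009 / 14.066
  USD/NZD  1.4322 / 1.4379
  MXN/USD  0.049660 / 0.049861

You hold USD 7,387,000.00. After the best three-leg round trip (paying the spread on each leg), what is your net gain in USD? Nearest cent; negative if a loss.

Best loop USD → NZD → MXN → USD:
USD 7,387,000.00 × 1.4322 (sell USD at bid) = NZD 10,579,661.40
NZD 10,579,661.40 × 14.009 (sell NZD at bid) = MXN 148,210,476.55
MXN 148,210,476.55 × 0.049660 (sell MXN at bid) = USD 7,360,132.27

Net result: USD -26,867.73 (no profitable arbitrage after spreads)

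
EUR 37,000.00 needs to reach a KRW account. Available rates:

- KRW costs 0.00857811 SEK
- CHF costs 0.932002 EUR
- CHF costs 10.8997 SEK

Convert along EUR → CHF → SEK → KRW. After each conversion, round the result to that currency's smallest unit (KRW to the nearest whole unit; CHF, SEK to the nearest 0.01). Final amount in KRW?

KRW 50,443,808

EUR 37,000.00 ÷ 0.932002 = CHF 39,699.49
CHF 39,699.49 × 10.8997 = SEK 432,712.53
SEK 432,712.53 ÷ 0.00857811 = KRW 50,443,808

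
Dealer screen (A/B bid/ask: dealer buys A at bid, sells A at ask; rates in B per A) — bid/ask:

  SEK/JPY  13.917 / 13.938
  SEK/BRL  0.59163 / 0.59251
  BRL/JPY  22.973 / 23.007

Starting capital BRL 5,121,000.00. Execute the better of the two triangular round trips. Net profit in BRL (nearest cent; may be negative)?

Net profit: BRL 107,110.11

Best loop BRL → SEK → JPY → BRL:
BRL 5,121,000.00 ÷ 0.59251 (buy SEK at ask) = SEK 8,642,892.10
SEK 8,642,892.10 × 13.917 (sell SEK at bid) = JPY 120,283,129
JPY 120,283,129 ÷ 23.007 (buy BRL at ask) = BRL 5,228,110.11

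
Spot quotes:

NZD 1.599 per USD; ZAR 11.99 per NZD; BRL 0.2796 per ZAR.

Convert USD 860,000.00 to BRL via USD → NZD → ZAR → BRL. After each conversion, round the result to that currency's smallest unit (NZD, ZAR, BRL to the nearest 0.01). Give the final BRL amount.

BRL 4,610,024.84

USD 860,000.00 × 1.599 = NZD 1,375,140.00
NZD 1,375,140.00 × 11.99 = ZAR 16,487,928.60
ZAR 16,487,928.60 × 0.2796 = BRL 4,610,024.84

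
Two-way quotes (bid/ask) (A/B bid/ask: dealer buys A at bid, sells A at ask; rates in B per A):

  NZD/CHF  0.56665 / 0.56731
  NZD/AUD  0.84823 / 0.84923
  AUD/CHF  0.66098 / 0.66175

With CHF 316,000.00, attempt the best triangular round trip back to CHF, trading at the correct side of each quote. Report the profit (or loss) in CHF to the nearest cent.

Net profit: CHF 2,627.09

Best loop CHF → AUD → NZD → CHF:
CHF 316,000.00 ÷ 0.66175 (buy AUD at ask) = AUD 477,521.72
AUD 477,521.72 ÷ 0.84923 (buy NZD at ask) = NZD 562,299.64
NZD 562,299.64 × 0.56665 (sell NZD at bid) = CHF 318,627.09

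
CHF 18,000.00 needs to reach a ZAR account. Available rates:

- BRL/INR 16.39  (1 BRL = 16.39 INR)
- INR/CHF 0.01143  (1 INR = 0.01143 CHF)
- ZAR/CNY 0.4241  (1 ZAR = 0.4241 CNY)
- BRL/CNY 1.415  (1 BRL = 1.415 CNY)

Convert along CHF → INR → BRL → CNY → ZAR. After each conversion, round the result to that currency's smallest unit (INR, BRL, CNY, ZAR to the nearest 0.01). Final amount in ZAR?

ZAR 320,579.32

CHF 18,000.00 ÷ 0.01143 = INR 1,574,803.15
INR 1,574,803.15 ÷ 16.39 = BRL 96,083.17
BRL 96,083.17 × 1.415 = CNY 135,957.69
CNY 135,957.69 ÷ 0.4241 = ZAR 320,579.32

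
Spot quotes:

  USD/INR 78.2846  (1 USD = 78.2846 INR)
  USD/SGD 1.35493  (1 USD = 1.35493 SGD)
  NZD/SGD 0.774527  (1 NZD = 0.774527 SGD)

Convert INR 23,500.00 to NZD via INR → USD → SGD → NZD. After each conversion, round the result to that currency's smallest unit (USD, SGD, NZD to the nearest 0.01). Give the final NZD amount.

NZD 525.15

INR 23,500.00 ÷ 78.2846 = USD 300.19
USD 300.19 × 1.35493 = SGD 406.74
SGD 406.74 ÷ 0.774527 = NZD 525.15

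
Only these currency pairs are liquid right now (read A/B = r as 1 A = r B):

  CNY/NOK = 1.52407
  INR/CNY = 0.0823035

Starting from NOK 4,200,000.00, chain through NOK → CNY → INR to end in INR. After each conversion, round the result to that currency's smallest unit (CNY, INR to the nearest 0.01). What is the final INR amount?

NOK 4,200,000.00 ÷ 1.52407 = CNY 2,755,778.93
CNY 2,755,778.93 ÷ 0.0823035 = INR 33,483,131.70

INR 33,483,131.70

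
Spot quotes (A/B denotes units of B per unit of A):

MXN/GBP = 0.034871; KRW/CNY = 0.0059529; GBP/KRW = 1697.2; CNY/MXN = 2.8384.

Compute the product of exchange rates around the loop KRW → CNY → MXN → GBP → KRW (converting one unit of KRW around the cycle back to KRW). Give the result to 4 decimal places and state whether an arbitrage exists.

1.0000 (no arbitrage)

Around KRW → CNY → MXN → GBP → KRW: 1 × 0.0059529 × 2.8384 × 0.034871 × 1697.2 = 0.999999
Product ≈ 1 (deviation 0.000%, within rounding noise).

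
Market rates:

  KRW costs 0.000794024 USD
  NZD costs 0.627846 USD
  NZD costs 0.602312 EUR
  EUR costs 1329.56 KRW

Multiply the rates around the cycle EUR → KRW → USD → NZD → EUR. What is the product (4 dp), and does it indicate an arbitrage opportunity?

Around EUR → KRW → USD → NZD → EUR: 1 × 1329.56 × 0.000794024 ÷ 0.627846 × 0.602312 = 1.012768
Product > 1; profitable direction is EUR → KRW → USD → NZD → EUR.

1.0128 (arbitrage exists)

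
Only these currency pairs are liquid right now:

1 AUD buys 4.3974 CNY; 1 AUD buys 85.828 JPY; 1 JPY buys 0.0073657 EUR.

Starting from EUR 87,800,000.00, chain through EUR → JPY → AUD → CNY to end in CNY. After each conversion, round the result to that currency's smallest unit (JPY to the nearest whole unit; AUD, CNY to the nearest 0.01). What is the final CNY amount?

EUR 87,800,000.00 ÷ 0.0073657 = JPY 11,920,116,214
JPY 11,920,116,214 ÷ 85.828 = AUD 138,883,770.03
AUD 138,883,770.03 × 4.3974 = CNY 610,727,490.33

CNY 610,727,490.33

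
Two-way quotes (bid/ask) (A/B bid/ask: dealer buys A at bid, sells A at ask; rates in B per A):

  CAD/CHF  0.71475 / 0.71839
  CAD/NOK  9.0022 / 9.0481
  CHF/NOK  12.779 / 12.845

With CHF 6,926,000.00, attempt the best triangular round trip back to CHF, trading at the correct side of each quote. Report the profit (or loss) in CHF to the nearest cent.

Best loop CHF → NOK → CAD → CHF:
CHF 6,926,000.00 × 12.779 (sell CHF at bid) = NOK 88,507,354.00
NOK 88,507,354.00 ÷ 9.0481 (buy CAD at ask) = CAD 9,781,871.77
CAD 9,781,871.77 × 0.71475 (sell CAD at bid) = CHF 6,991,592.85

Net profit: CHF 65,592.85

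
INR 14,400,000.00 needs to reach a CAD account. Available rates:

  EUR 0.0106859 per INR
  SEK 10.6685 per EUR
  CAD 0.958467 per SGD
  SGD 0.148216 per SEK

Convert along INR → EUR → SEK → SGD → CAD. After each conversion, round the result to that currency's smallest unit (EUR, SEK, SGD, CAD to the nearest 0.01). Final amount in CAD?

INR 14,400,000.00 × 0.0106859 = EUR 153,876.96
EUR 153,876.96 × 10.6685 = SEK 1,641,636.35
SEK 1,641,636.35 × 0.148216 = SGD 243,316.77
SGD 243,316.77 × 0.958467 = CAD 233,211.09

CAD 233,211.09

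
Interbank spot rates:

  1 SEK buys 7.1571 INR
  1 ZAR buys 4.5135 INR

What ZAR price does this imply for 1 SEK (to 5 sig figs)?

SEK/ZAR = 1.5857

1 SEK × 7.1571 = 7.1571 INR
7.1571 INR ÷ 4.5135 = 1.58571 ZAR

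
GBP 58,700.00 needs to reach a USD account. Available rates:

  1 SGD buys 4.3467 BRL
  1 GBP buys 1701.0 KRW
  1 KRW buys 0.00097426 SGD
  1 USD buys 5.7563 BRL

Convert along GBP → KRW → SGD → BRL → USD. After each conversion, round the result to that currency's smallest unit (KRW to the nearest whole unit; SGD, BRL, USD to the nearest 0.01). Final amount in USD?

USD 73,457.06

GBP 58,700.00 × 1701.0 = KRW 99,848,700
KRW 99,848,700 × 0.00097426 = SGD 97,278.59
SGD 97,278.59 × 4.3467 = BRL 422,840.85
BRL 422,840.85 ÷ 5.7563 = USD 73,457.06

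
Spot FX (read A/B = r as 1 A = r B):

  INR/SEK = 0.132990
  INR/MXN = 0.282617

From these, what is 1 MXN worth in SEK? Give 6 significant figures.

1 MXN ÷ 0.282617 = 3.53836 INR
3.53836 INR × 0.132990 = 0.470566 SEK

MXN/SEK = 0.470566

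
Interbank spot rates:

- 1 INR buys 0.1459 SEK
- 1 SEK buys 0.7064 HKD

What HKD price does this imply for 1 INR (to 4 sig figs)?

1 INR × 0.1459 = 0.1459 SEK
0.1459 SEK × 0.7064 = 0.103064 HKD

INR/HKD = 0.1031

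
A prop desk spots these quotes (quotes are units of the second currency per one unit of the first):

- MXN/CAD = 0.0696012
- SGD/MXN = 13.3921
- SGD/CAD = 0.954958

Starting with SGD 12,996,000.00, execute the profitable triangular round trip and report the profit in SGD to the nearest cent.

Profitable loop is SGD → CAD → MXN → SGD:
SGD 12,996,000.00 × 0.954958 = CAD 12,410,634.17
CAD 12,410,634.17 ÷ 0.0696012 = MXN 178,310,634.99
MXN 178,310,634.99 ÷ 13.3921 = SGD 13,314,613.47
Profit = SGD 13,314,613.47 − SGD 12,996,000.00

Profit: SGD 318,613.47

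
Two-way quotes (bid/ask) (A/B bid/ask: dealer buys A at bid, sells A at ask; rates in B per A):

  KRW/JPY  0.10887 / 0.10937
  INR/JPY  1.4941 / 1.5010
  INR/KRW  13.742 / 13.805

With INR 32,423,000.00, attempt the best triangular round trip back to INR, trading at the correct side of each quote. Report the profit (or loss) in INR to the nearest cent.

Net result: INR -106,027.31 (no profitable arbitrage after spreads)

Best loop INR → KRW → JPY → INR:
INR 32,423,000.00 × 13.742 (sell INR at bid) = KRW 445,556,866
KRW 445,556,866 × 0.10887 (sell KRW at bid) = JPY 48,507,776
JPY 48,507,776 ÷ 1.5010 (buy INR at ask) = INR 32,316,972.69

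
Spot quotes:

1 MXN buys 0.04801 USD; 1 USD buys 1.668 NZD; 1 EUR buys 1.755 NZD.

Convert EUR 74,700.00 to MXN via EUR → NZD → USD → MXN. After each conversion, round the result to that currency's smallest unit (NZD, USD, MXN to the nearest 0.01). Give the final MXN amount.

EUR 74,700.00 × 1.755 = NZD 131,098.50
NZD 131,098.50 ÷ 1.668 = USD 78,596.22
USD 78,596.22 ÷ 0.04801 = MXN 1,637,080.19

MXN 1,637,080.19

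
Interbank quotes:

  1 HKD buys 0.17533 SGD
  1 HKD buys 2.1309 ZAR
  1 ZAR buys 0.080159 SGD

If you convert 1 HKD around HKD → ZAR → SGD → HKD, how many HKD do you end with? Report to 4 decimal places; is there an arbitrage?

0.9742 (arbitrage exists)

Around HKD → ZAR → SGD → HKD: 1 × 2.1309 × 0.080159 ÷ 0.17533 = 0.974225
Product < 1; profitable direction is HKD → SGD → ZAR → HKD.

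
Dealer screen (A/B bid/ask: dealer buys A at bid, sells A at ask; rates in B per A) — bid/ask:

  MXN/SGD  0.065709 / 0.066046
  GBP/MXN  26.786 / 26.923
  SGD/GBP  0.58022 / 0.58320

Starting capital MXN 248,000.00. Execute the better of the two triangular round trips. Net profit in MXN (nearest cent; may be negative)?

Net profit: MXN 5,266.12

Best loop MXN → SGD → GBP → MXN:
MXN 248,000.00 × 0.065709 (sell MXN at bid) = SGD 16,295.83
SGD 16,295.83 × 0.58022 (sell SGD at bid) = GBP 9,455.17
GBP 9,455.17 × 26.786 (sell GBP at bid) = MXN 253,266.12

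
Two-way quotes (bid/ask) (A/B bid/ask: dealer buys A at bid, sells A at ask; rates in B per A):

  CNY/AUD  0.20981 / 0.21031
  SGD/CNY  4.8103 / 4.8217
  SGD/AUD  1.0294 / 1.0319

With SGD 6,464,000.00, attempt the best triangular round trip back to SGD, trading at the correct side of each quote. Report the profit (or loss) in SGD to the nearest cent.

Net profit: SGD 97,836.47

Best loop SGD → AUD → CNY → SGD:
SGD 6,464,000.00 × 1.0294 (sell SGD at bid) = AUD 6,654,041.60
AUD 6,654,041.60 ÷ 0.21031 (buy CNY at ask) = CNY 31,639,206.89
CNY 31,639,206.89 ÷ 4.8217 (buy SGD at ask) = SGD 6,561,836.47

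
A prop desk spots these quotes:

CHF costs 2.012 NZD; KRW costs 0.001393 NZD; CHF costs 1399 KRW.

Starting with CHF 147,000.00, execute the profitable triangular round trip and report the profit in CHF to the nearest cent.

Profitable loop is CHF → NZD → KRW → CHF:
CHF 147,000.00 × 2.012 = NZD 295,764.00
NZD 295,764.00 ÷ 0.001393 = KRW 212,321,608
KRW 212,321,608 ÷ 1399 = CHF 151,766.70
Profit = CHF 151,766.70 − CHF 147,000.00

Profit: CHF 4,766.70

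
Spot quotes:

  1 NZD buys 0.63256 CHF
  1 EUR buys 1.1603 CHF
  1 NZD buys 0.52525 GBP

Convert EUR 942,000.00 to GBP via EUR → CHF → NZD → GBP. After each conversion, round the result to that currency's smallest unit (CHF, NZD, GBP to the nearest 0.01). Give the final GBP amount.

EUR 942,000.00 × 1.1603 = CHF 1,093,002.60
CHF 1,093,002.60 ÷ 0.63256 = NZD 1,727,903.44
NZD 1,727,903.44 × 0.52525 = GBP 907,581.28

GBP 907,581.28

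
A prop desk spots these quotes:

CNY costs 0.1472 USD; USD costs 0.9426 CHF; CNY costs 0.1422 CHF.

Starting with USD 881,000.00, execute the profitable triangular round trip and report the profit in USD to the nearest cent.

Profit: USD 21,901.26

Profitable loop is USD → CNY → CHF → USD:
USD 881,000.00 ÷ 0.1472 = CNY 5,985,054.35
CNY 5,985,054.35 × 0.1422 = CHF 851,074.73
CHF 851,074.73 ÷ 0.9426 = USD 902,901.26
Profit = USD 902,901.26 − USD 881,000.00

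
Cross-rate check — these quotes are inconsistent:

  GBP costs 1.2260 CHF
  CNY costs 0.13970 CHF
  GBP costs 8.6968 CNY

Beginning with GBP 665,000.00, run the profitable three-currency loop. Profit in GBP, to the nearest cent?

Profit: GBP 6,052.08

Profitable loop is GBP → CHF → CNY → GBP:
GBP 665,000.00 × 1.2260 = CHF 815,290.00
CHF 815,290.00 ÷ 0.13970 = CNY 5,836,005.73
CNY 5,836,005.73 ÷ 8.6968 = GBP 671,052.08
Profit = GBP 671,052.08 − GBP 665,000.00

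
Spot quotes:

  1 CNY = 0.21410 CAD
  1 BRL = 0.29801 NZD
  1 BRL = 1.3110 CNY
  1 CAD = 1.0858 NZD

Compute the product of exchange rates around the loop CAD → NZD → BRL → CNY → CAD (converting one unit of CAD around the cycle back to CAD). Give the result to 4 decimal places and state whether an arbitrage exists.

1.0227 (arbitrage exists)

Around CAD → NZD → BRL → CNY → CAD: 1 × 1.0858 ÷ 0.29801 × 1.3110 × 0.21410 = 1.022677
Product > 1; profitable direction is CAD → NZD → BRL → CNY → CAD.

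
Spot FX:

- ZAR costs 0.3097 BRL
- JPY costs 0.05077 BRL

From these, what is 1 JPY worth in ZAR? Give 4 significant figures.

JPY/ZAR = 0.1639

1 JPY × 0.05077 = 0.05077 BRL
0.05077 BRL ÷ 0.3097 = 0.163933 ZAR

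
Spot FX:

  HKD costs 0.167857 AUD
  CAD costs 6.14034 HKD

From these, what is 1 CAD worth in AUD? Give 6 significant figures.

CAD/AUD = 1.03070

1 CAD × 6.14034 = 6.14034 HKD
6.14034 HKD × 0.167857 = 1.0307 AUD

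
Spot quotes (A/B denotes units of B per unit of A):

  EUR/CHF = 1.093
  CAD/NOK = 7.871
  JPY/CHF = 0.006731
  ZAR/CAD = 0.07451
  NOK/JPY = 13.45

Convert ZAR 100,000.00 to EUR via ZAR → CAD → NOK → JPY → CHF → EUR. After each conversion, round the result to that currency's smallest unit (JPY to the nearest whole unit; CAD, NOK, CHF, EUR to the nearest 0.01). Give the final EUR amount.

EUR 4,857.65

ZAR 100,000.00 × 0.07451 = CAD 7,451.00
CAD 7,451.00 × 7.871 = NOK 58,646.82
NOK 58,646.82 × 13.45 = JPY 788,800
JPY 788,800 × 0.006731 = CHF 5,309.41
CHF 5,309.41 ÷ 1.093 = EUR 4,857.65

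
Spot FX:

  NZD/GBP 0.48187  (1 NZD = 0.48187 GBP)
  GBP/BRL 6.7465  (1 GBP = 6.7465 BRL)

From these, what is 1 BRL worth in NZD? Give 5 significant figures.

1 BRL ÷ 6.7465 = 0.148225 GBP
0.148225 GBP ÷ 0.48187 = 0.307604 NZD

BRL/NZD = 0.30760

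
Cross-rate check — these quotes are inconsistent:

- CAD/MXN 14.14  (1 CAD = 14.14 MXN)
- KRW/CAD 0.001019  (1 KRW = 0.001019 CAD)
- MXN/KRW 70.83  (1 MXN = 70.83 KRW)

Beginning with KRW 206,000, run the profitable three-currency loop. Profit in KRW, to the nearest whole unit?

Profit: KRW 4,236

Profitable loop is KRW → CAD → MXN → KRW:
KRW 206,000 × 0.001019 = CAD 209.91
CAD 209.91 × 14.14 = MXN 2,968.18
MXN 2,968.18 × 70.83 = KRW 210,236
Profit = KRW 210,236 − KRW 206,000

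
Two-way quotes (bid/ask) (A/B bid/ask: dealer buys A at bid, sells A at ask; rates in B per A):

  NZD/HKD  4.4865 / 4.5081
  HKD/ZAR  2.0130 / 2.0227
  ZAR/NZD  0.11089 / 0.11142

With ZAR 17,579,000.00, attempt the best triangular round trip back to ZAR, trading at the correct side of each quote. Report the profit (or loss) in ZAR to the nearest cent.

Net profit: ZAR 26,079.74

Best loop ZAR → NZD → HKD → ZAR:
ZAR 17,579,000.00 × 0.11089 (sell ZAR at bid) = NZD 1,949,335.31
NZD 1,949,335.31 × 4.4865 (sell NZD at bid) = HKD 8,745,692.87
HKD 8,745,692.87 × 2.0130 (sell HKD at bid) = ZAR 17,605,079.74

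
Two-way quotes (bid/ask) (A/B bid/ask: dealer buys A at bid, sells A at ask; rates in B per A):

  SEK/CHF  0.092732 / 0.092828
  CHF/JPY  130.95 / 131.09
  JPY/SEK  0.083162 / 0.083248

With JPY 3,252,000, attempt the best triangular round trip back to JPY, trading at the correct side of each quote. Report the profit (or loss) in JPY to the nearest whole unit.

Net profit: JPY 32,056

Best loop JPY → SEK → CHF → JPY:
JPY 3,252,000 × 0.083162 (sell JPY at bid) = SEK 270,442.82
SEK 270,442.82 × 0.092732 (sell SEK at bid) = CHF 25,078.70
CHF 25,078.70 × 130.95 (sell CHF at bid) = JPY 3,284,056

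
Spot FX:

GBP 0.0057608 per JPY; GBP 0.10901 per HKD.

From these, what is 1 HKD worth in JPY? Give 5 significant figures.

1 HKD × 0.10901 = 0.10901 GBP
0.10901 GBP ÷ 0.0057608 = 18.9227 JPY

HKD/JPY = 18.923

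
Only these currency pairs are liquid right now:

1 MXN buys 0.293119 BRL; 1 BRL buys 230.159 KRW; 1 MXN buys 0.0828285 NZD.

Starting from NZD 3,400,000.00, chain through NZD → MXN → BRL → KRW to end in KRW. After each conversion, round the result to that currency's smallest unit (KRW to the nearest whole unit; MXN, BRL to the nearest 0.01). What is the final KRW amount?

KRW 2,769,306,677

NZD 3,400,000.00 ÷ 0.0828285 = MXN 41,048,672.86
MXN 41,048,672.86 × 0.293119 = BRL 12,032,145.94
BRL 12,032,145.94 × 230.159 = KRW 2,769,306,677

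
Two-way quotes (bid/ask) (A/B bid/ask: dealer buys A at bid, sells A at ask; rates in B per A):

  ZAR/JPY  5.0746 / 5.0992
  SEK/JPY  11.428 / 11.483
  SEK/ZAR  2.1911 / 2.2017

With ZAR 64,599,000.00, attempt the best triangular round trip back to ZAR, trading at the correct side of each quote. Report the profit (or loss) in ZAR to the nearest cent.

Net profit: ZAR 1,157,068.36

Best loop ZAR → SEK → JPY → ZAR:
ZAR 64,599,000.00 ÷ 2.2017 (buy SEK at ask) = SEK 29,340,509.61
SEK 29,340,509.61 × 11.428 (sell SEK at bid) = JPY 335,303,344
JPY 335,303,344 ÷ 5.0992 (buy ZAR at ask) = ZAR 65,756,068.36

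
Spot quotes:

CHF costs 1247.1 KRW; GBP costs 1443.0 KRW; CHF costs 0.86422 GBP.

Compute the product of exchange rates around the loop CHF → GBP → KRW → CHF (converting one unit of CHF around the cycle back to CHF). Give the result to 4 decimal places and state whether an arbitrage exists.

1.0000 (no arbitrage)

Around CHF → GBP → KRW → CHF: 1 × 0.86422 × 1443.0 ÷ 1247.1 = 0.999976
Product ≈ 1 (deviation 0.002%, within rounding noise).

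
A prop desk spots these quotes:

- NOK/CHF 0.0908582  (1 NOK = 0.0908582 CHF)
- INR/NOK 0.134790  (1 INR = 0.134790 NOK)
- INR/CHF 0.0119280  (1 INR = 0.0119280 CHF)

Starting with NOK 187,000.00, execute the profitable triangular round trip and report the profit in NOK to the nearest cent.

Profitable loop is NOK → CHF → INR → NOK:
NOK 187,000.00 × 0.0908582 = CHF 16,990.48
CHF 16,990.48 ÷ 0.0119280 = INR 1,424,420.14
INR 1,424,420.14 × 0.134790 = NOK 191,997.59
Profit = NOK 191,997.59 − NOK 187,000.00

Profit: NOK 4,997.59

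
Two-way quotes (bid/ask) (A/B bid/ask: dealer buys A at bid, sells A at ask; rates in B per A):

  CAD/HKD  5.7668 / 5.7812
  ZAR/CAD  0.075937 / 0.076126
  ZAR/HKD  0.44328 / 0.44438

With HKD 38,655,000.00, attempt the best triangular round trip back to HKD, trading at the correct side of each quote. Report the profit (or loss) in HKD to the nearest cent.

Best loop HKD → CAD → ZAR → HKD:
HKD 38,655,000.00 ÷ 5.7812 (buy CAD at ask) = CAD 6,686,328.10
CAD 6,686,328.10 ÷ 0.076126 (buy ZAR at ask) = ZAR 87,832,384.44
ZAR 87,832,384.44 × 0.44328 (sell ZAR at bid) = HKD 38,934,339.38

Net profit: HKD 279,339.38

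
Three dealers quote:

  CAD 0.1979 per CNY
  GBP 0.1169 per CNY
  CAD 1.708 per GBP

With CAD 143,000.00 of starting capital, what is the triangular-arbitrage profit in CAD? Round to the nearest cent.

Profitable loop is CAD → CNY → GBP → CAD:
CAD 143,000.00 ÷ 0.1979 = CNY 722,587.17
CNY 722,587.17 × 0.1169 = GBP 84,470.44
GBP 84,470.44 × 1.708 = CAD 144,275.51
Profit = CAD 144,275.51 − CAD 143,000.00

Profit: CAD 1,275.51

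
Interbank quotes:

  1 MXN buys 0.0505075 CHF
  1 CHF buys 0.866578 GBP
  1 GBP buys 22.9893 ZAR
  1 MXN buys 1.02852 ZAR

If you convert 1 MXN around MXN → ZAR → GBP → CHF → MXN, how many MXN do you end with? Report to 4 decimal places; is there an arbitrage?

1.0222 (arbitrage exists)

Around MXN → ZAR → GBP → CHF → MXN: 1 × 1.02852 ÷ 22.9893 ÷ 0.866578 ÷ 0.0505075 = 1.022171
Product > 1; profitable direction is MXN → ZAR → GBP → CHF → MXN.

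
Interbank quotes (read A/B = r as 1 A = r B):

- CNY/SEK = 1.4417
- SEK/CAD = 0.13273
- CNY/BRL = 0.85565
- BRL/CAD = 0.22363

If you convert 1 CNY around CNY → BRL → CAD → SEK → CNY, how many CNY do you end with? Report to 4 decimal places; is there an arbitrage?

1.0000 (no arbitrage)

Around CNY → BRL → CAD → SEK → CNY: 1 × 0.85565 × 0.22363 ÷ 0.13273 ÷ 1.4417 = 0.999959
Product ≈ 1 (deviation 0.004%, within rounding noise).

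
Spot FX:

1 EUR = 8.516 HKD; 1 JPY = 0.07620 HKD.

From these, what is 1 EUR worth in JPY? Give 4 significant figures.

1 EUR × 8.516 = 8.516 HKD
8.516 HKD ÷ 0.07620 = 111.759 JPY

EUR/JPY = 111.8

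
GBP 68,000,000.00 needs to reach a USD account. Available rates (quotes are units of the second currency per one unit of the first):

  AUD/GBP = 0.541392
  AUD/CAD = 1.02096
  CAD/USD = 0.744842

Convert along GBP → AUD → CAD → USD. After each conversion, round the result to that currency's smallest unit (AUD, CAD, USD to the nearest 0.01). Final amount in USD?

USD 95,514,644.49

GBP 68,000,000.00 ÷ 0.541392 = AUD 125,602,151.49
AUD 125,602,151.49 × 1.02096 = CAD 128,234,772.59
CAD 128,234,772.59 × 0.744842 = USD 95,514,644.49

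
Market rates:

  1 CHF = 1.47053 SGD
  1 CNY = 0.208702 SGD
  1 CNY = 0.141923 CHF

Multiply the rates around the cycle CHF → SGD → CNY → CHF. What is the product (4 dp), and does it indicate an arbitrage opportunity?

1.0000 (no arbitrage)

Around CHF → SGD → CNY → CHF: 1 × 1.47053 ÷ 0.208702 × 0.141923 = 1.000000
Product ≈ 1 (deviation 0.000%, within rounding noise).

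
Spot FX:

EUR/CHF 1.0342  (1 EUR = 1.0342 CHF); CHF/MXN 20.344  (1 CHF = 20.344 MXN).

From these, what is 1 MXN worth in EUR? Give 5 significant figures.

1 MXN ÷ 20.344 = 0.0491545 CHF
0.0491545 CHF ÷ 1.0342 = 0.047529 EUR

MXN/EUR = 0.047529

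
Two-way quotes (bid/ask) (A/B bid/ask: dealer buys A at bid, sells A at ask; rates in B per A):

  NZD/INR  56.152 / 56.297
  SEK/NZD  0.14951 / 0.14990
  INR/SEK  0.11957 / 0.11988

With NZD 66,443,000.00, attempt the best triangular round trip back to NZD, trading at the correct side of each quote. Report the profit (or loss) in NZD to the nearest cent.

Net profit: NZD 254,097.28

Best loop NZD → INR → SEK → NZD:
NZD 66,443,000.00 × 56.152 (sell NZD at bid) = INR 3,730,907,336.00
INR 3,730,907,336.00 × 0.11957 (sell INR at bid) = SEK 446,104,590.17
SEK 446,104,590.17 × 0.14951 (sell SEK at bid) = NZD 66,697,097.28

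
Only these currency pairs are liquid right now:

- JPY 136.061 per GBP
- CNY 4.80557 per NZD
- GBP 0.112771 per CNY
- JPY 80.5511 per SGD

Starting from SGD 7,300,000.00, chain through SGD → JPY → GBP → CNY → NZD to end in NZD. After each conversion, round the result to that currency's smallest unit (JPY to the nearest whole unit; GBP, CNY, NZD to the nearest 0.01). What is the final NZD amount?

SGD 7,300,000.00 × 80.5511 = JPY 588,023,030
JPY 588,023,030 ÷ 136.061 = GBP 4,321,760.31
GBP 4,321,760.31 ÷ 0.112771 = CNY 38,323,330.55
CNY 38,323,330.55 ÷ 4.80557 = NZD 7,974,773.14

NZD 7,974,773.14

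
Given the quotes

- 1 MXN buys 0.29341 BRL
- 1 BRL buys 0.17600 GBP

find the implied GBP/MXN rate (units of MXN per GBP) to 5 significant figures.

GBP/MXN = 19.365

1 GBP ÷ 0.17600 = 5.68182 BRL
5.68182 BRL ÷ 0.29341 = 19.3648 MXN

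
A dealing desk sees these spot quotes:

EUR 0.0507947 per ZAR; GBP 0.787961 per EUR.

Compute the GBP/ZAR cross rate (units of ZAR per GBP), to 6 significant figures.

1 GBP ÷ 0.787961 = 1.2691 EUR
1.2691 EUR ÷ 0.0507947 = 24.9849 ZAR

GBP/ZAR = 24.9849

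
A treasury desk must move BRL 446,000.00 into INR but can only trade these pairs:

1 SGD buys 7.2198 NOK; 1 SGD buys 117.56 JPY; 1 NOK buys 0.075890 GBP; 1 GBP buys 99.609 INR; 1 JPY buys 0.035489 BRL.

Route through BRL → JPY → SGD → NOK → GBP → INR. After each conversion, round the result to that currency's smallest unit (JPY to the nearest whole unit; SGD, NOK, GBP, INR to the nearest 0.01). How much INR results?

BRL 446,000.00 ÷ 0.035489 = JPY 12,567,274
JPY 12,567,274 ÷ 117.56 = SGD 106,900.94
SGD 106,900.94 × 7.2198 = NOK 771,803.41
NOK 771,803.41 × 0.075890 = GBP 58,572.16
GBP 58,572.16 × 99.609 = INR 5,834,314.29

INR 5,834,314.29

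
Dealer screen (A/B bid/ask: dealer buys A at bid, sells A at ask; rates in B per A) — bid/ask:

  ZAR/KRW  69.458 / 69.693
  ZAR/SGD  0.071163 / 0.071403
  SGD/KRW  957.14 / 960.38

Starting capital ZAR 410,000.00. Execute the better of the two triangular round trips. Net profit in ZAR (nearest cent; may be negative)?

Net profit: ZAR 5,285.31

Best loop ZAR → KRW → SGD → ZAR:
ZAR 410,000.00 × 69.458 (sell ZAR at bid) = KRW 28,477,780
KRW 28,477,780 ÷ 960.38 (buy SGD at ask) = SGD 29,652.62
SGD 29,652.62 ÷ 0.071403 (buy ZAR at ask) = ZAR 415,285.31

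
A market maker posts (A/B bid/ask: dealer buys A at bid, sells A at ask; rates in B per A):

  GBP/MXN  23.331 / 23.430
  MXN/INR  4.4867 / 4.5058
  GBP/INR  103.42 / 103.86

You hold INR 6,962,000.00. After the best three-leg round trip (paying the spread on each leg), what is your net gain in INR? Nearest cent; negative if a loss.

Net profit: INR 54,912.91

Best loop INR → GBP → MXN → INR:
INR 6,962,000.00 ÷ 103.86 (buy GBP at ask) = GBP 67,032.54
GBP 67,032.54 × 23.331 (sell GBP at bid) = MXN 1,563,936.28
MXN 1,563,936.28 × 4.4867 (sell MXN at bid) = INR 7,016,912.91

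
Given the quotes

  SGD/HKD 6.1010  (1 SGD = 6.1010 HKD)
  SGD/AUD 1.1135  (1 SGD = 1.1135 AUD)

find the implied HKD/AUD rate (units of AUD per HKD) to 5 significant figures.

HKD/AUD = 0.18251

1 HKD ÷ 6.1010 = 0.163908 SGD
0.163908 SGD × 1.1135 = 0.182511 AUD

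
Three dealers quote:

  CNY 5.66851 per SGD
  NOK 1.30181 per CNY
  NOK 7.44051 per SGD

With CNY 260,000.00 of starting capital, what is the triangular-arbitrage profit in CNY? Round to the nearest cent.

Profitable loop is CNY → SGD → NOK → CNY:
CNY 260,000.00 ÷ 5.66851 = SGD 45,867.43
SGD 45,867.43 × 7.44051 = NOK 341,277.09
NOK 341,277.09 ÷ 1.30181 = CNY 262,155.84
Profit = CNY 262,155.84 − CNY 260,000.00

Profit: CNY 2,155.84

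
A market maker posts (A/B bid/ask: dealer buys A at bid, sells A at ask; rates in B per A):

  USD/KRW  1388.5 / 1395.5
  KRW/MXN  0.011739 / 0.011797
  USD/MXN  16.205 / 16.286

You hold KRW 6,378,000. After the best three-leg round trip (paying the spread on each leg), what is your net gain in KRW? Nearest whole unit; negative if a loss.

Best loop KRW → MXN → USD → KRW:
KRW 6,378,000 × 0.011739 (sell KRW at bid) = MXN 74,871.34
MXN 74,871.34 ÷ 16.286 (buy USD at ask) = USD 4,597.28
USD 4,597.28 × 1388.5 (sell USD at bid) = KRW 6,383,327

Net profit: KRW 5,327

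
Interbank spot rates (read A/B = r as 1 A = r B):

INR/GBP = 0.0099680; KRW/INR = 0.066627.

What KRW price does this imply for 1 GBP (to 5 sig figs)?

1 GBP ÷ 0.0099680 = 100.321 INR
100.321 INR ÷ 0.066627 = 1505.71 KRW

GBP/KRW = 1505.7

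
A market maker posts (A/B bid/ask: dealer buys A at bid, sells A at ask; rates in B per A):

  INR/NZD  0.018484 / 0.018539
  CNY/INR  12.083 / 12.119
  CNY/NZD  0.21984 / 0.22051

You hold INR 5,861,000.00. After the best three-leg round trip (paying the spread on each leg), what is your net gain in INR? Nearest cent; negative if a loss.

Best loop INR → NZD → CNY → INR:
INR 5,861,000.00 × 0.018484 (sell INR at bid) = NZD 108,334.72
NZD 108,334.72 ÷ 0.22051 (buy CNY at ask) = CNY 491,291.66
CNY 491,291.66 × 12.083 (sell CNY at bid) = INR 5,936,277.13

Net profit: INR 75,277.13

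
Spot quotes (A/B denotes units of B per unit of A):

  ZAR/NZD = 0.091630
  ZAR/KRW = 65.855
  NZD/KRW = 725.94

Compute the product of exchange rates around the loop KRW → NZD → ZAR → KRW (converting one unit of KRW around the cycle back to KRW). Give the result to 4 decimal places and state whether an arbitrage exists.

0.9900 (arbitrage exists)

Around KRW → NZD → ZAR → KRW: 1 ÷ 725.94 ÷ 0.091630 × 65.855 = 0.990035
Product < 1; profitable direction is KRW → ZAR → NZD → KRW.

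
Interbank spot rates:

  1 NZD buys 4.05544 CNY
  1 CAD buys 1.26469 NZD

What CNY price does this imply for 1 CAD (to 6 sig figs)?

1 CAD × 1.26469 = 1.26469 NZD
1.26469 NZD × 4.05544 = 5.12887 CNY

CAD/CNY = 5.12887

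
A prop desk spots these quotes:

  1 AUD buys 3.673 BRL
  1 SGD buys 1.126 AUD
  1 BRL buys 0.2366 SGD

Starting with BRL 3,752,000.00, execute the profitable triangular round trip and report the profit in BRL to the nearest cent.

Profitable loop is BRL → AUD → SGD → BRL:
BRL 3,752,000.00 ÷ 3.673 = AUD 1,021,508.30
AUD 1,021,508.30 ÷ 1.126 = SGD 907,200.98
SGD 907,200.98 ÷ 0.2366 = BRL 3,834,323.67
Profit = BRL 3,834,323.67 − BRL 3,752,000.00

Profit: BRL 82,323.67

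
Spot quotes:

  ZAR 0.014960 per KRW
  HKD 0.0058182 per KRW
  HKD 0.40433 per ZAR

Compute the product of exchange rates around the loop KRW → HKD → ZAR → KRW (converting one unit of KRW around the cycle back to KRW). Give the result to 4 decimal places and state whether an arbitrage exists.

Around KRW → HKD → ZAR → KRW: 1 × 0.0058182 ÷ 0.40433 ÷ 0.014960 = 0.961880
Product < 1; profitable direction is KRW → ZAR → HKD → KRW.

0.9619 (arbitrage exists)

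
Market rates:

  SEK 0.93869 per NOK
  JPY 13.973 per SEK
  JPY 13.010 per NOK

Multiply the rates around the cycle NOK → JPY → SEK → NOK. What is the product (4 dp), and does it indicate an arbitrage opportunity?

Around NOK → JPY → SEK → NOK: 1 × 13.010 ÷ 13.973 ÷ 0.93869 = 0.991894
Product < 1; profitable direction is NOK → SEK → JPY → NOK.

0.9919 (arbitrage exists)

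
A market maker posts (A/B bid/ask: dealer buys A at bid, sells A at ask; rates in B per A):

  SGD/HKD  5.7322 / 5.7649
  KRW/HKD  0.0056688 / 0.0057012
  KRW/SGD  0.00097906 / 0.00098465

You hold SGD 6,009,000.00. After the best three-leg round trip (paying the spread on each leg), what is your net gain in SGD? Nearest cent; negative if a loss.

Net result: SGD -8,054.60 (no profitable arbitrage after spreads)

Best loop SGD → KRW → HKD → SGD:
SGD 6,009,000.00 ÷ 0.00098465 (buy KRW at ask) = KRW 6,102,676,078
KRW 6,102,676,078 × 0.0056688 (sell KRW at bid) = HKD 34,594,850.15
HKD 34,594,850.15 ÷ 5.7649 (buy SGD at ask) = SGD 6,000,945.40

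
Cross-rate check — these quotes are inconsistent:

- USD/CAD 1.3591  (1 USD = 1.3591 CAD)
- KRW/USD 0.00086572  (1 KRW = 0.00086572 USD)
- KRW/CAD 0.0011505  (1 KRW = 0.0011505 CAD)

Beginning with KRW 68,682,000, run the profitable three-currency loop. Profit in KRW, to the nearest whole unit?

Profitable loop is KRW → USD → CAD → KRW:
KRW 68,682,000 × 0.00086572 = USD 59,459.38
USD 59,459.38 × 1.3591 = CAD 80,811.24
CAD 80,811.24 ÷ 0.0011505 = KRW 70,240,108
Profit = KRW 70,240,108 − KRW 68,682,000

Profit: KRW 1,558,108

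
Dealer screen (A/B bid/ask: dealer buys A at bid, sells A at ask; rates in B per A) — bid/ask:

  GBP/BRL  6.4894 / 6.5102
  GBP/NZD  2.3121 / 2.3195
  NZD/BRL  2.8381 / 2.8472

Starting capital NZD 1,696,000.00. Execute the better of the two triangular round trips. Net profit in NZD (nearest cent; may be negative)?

Net profit: NZD 13,487.09

Best loop NZD → BRL → GBP → NZD:
NZD 1,696,000.00 × 2.8381 (sell NZD at bid) = BRL 4,813,417.60
BRL 4,813,417.60 ÷ 6.5102 (buy GBP at ask) = GBP 739,365.55
GBP 739,365.55 × 2.3121 (sell GBP at bid) = NZD 1,709,487.09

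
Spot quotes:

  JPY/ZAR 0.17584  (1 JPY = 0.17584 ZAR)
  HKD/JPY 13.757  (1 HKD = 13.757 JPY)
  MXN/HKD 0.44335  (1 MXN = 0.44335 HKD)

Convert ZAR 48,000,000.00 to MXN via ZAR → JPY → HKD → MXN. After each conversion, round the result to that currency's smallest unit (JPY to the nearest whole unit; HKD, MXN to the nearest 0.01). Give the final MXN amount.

ZAR 48,000,000.00 ÷ 0.17584 = JPY 272,975,432
JPY 272,975,432 ÷ 13.757 = HKD 19,842,656.97
HKD 19,842,656.97 ÷ 0.44335 = MXN 44,756,190.30

MXN 44,756,190.30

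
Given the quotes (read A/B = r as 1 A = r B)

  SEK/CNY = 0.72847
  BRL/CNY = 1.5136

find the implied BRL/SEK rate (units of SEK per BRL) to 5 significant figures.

BRL/SEK = 2.0778

1 BRL × 1.5136 = 1.5136 CNY
1.5136 CNY ÷ 0.72847 = 2.07778 SEK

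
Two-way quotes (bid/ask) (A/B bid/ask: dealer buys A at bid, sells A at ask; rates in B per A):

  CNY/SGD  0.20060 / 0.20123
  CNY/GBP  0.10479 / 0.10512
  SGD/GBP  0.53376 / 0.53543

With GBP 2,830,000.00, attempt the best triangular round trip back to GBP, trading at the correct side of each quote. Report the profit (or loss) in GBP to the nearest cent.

Best loop GBP → CNY → SGD → GBP:
GBP 2,830,000.00 ÷ 0.10512 (buy CNY at ask) = CNY 26,921,613.39
CNY 26,921,613.39 × 0.20060 (sell CNY at bid) = SGD 5,400,475.65
SGD 5,400,475.65 × 0.53376 (sell SGD at bid) = GBP 2,882,557.88

Net profit: GBP 52,557.88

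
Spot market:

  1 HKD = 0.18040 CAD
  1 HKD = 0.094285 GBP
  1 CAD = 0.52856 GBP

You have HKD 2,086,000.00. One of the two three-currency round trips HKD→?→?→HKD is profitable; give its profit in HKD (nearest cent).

Profitable loop is HKD → CAD → GBP → HKD:
HKD 2,086,000.00 × 0.18040 = CAD 376,314.40
CAD 376,314.40 × 0.52856 = GBP 198,904.74
GBP 198,904.74 ÷ 0.094285 = HKD 2,109,611.70
Profit = HKD 2,109,611.70 − HKD 2,086,000.00

Profit: HKD 23,611.70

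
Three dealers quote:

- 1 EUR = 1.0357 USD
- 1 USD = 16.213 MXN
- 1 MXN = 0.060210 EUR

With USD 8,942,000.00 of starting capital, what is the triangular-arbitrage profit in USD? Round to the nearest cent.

Profit: USD 98,670.72

Profitable loop is USD → MXN → EUR → USD:
USD 8,942,000.00 × 16.213 = MXN 144,976,646.00
MXN 144,976,646.00 × 0.060210 = EUR 8,729,043.86
EUR 8,729,043.86 × 1.0357 = USD 9,040,670.72
Profit = USD 9,040,670.72 − USD 8,942,000.00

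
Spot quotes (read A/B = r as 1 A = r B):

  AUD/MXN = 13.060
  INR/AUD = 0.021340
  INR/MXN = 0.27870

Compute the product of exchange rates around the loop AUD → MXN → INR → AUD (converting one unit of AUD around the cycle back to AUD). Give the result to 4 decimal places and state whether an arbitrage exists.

Around AUD → MXN → INR → AUD: 1 × 13.060 ÷ 0.27870 × 0.021340 = 1.000001
Product ≈ 1 (deviation 0.000%, within rounding noise).

1.0000 (no arbitrage)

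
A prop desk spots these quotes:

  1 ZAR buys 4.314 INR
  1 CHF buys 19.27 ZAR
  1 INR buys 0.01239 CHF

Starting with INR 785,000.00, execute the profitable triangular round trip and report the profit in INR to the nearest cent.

Profit: INR 23,542.44

Profitable loop is INR → CHF → ZAR → INR:
INR 785,000.00 × 0.01239 = CHF 9,726.15
CHF 9,726.15 × 19.27 = ZAR 187,422.91
ZAR 187,422.91 × 4.314 = INR 808,542.44
Profit = INR 808,542.44 − INR 785,000.00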